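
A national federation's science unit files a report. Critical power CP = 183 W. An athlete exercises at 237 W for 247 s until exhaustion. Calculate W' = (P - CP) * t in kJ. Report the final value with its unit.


P - CP = 237 - 183 = 54 W
W' = 54 * 247 = 13338 J
= 13338 / 1000 = 13.338 kJ

13.338 kJ


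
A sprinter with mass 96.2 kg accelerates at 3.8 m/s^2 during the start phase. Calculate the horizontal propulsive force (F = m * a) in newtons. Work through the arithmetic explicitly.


F = m * a
= 96.2 * 3.8
= 365.56 N

365.56 N


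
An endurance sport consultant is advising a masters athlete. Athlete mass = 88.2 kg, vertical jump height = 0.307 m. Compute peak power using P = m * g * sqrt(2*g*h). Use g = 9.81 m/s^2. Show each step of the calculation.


sqrt(2 * 9.81 * 0.307) = sqrt(6.02334) = 2.454249 m/s
P = 88.2 * 9.81 * 2.454249
= 2123.52 W

2123.52 W


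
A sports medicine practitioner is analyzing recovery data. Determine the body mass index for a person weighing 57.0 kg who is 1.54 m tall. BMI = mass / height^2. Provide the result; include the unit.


BMI = mass / height^2
= 57.0 / 1.54^2
= 57.0 / 2.3716
= 24.03 kg/m^2

24.03 kg/m^2


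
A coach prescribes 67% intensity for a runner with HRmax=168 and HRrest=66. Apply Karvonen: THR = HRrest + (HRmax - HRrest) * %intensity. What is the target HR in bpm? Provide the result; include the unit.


Heart rate reserve = 168 - 66 = 102
Intensity fraction = 67 / 100 = 0.67
THR = 66 + 102 * 0.67 = 134.34 bpm

134.34 bpm


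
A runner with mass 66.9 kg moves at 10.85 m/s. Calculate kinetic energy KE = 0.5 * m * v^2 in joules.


v^2 = 10.85^2 = 117.7225
KE = 0.5 * 66.9 * 117.7225
= 3937.82 J

3937.82 J


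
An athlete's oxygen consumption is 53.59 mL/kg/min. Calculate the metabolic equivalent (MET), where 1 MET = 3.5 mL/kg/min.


MET = VO2 / 3.5
= 53.59 / 3.5
= 15.31 METs

15.31 METs


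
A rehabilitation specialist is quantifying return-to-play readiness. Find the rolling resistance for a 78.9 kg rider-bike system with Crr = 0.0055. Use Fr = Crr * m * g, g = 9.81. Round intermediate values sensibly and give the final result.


m * g = 78.9 * 9.81 = 774.009 N
Fr = 0.0055 * 774.009 = 4.257 N

4.257 N


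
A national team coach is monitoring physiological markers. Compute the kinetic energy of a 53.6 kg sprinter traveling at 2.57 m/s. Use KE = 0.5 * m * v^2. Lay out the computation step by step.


Velocity squared = 6.6049
KE = 0.5 * 53.6 * 6.6049 = 177.01 J

177.01 J


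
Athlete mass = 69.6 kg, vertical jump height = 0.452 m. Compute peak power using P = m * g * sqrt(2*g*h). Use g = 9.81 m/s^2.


sqrt(2 * 9.81 * 0.452) = sqrt(8.86824) = 2.977959 m/s
P = 69.6 * 9.81 * 2.977959
= 2033.28 W

2033.28 W


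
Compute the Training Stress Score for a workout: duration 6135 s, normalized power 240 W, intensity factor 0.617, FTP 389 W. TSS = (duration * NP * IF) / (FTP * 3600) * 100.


Product = 6135 * 240 * 0.617 = 908470.8
Base = 389 * 3600 = 1400400
TSS = 908470.8 / 1400400 * 100 = 64.87

64.87 TSS


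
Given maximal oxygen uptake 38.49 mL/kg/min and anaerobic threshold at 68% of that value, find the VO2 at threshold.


Percentage as decimal = 0.68
VO2 at AT = 38.49 * 0.68 = 26.17 mL/kg/min

26.17 mL/kg/min


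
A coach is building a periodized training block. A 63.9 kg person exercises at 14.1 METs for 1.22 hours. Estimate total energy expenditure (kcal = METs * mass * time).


Energy = METs * mass(kg) * time(h)
= 14.1 * 63.9 * 1.22
= 1099.21 kcal

1099.21 kcal


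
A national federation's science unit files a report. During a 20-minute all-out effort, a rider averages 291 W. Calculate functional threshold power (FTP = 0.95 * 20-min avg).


FTP = 0.95 * 291
= 276.45 W

276.45 W


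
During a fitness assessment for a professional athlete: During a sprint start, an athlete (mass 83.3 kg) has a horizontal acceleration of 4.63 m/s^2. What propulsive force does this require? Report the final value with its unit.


Propulsive force = mass * acceleration
= 83.3 kg * 4.63 m/s^2
= 385.68 N

385.68 N


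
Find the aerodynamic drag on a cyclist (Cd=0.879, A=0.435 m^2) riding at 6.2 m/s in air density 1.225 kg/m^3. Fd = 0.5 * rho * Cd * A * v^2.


Fd = 0.5 * 1.225 * 0.879 * 0.435 * 6.2^2
= 0.5 * 1.225 * 0.879 * 0.435 * 38.44
= 9.003 N

9.003 N


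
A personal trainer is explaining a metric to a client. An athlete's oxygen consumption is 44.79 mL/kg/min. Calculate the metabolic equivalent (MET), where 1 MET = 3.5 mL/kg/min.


MET = VO2 / 3.5
= 44.79 / 3.5
= 12.8 METs

12.8 METs


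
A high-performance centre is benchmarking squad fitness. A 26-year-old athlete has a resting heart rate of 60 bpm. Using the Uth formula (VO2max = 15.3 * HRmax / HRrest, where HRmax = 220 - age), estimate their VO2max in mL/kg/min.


HRmax = 220 - 26 = 194 bpm
Ratio = HRmax / HRrest = 194 / 60 = 3.2333
VO2max = 15.3 * 3.2333 = 49.47 mL/kg/min

49.47 mL/kg/min


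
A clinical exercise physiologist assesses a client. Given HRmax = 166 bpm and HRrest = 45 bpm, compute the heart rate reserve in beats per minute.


Heart rate reserve = maximum HR minus resting HR
HRR = 166 - 45 = 121 bpm

121 bpm


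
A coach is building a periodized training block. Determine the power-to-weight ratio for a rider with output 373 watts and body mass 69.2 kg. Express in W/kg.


P/W = 373 / 69.2 = 5.39 W/kg

5.39 W/kg


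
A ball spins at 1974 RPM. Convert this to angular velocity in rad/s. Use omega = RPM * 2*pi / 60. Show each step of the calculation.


omega = 1974 * 2 * pi / 60
= 1974 * 6.28318531 / 60
= 12403.008 / 60
= 206.717 rad/s

206.717 rad/s


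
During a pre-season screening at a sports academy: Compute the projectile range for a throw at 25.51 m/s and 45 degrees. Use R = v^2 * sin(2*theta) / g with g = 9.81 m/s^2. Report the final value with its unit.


Two times the angle = 90 degrees
sin(90) = 1.0
R = 650.7601 * 1.0 / 9.81 = 66.336 m

66.336 m


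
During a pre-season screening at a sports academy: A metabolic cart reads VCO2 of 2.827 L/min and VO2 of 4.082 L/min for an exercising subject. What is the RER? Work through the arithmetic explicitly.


RER = VCO2 / VO2 = 2.827 / 4.082 = 0.6926

0.6926


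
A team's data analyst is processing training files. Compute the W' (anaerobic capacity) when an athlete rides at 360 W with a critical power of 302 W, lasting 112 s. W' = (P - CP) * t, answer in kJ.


Above-CP power = 58 W
Duration = 112 s
W' = 58 * 112 = 6496 J
Convert: 6496 / 1000 = 6.496 kJ

6.496 kJ


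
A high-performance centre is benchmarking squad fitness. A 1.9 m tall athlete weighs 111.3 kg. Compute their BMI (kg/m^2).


height^2 = 3.61 m^2
BMI = 111.3 / 3.61 = 30.83 kg/m^2

30.83 kg/m^2


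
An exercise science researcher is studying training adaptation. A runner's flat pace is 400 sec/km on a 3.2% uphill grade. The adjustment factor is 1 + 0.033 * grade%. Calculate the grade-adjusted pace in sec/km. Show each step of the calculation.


Factor = 1 + 0.033 * 3.2 = 1.1056
Adjusted pace = 400 * 1.1056
= 442.24 sec/km

442.24 s/km


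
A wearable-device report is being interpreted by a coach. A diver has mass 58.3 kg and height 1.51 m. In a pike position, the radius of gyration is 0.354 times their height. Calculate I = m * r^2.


r = 0.354 * 1.51 = 0.53454 m
I = m * r^2 = 58.3 * 0.285733 = 16.658 kg*m^2

16.658 kg*m^2


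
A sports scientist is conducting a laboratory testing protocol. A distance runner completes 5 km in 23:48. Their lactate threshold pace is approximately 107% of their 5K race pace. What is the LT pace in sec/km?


Convert to seconds: 23 min 48 s = 1428 s
Pace per km = 1428 / 5 = 285.6 s/km
LT pace = 285.6 * 1.07 = 305.59 s/km

305.59 s/km


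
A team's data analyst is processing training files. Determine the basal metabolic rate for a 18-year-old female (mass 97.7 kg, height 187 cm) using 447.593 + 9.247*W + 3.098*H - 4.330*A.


BMR = 447.593 + 9.247*97.7 + 3.098*187 - 4.330*18
= 1852.41 kcal/day

1852.41 kcal/day


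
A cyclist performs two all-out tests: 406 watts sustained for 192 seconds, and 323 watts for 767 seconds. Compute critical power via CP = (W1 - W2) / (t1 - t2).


W1 = P1 * t1 = 406 * 192 = 77952 J
W2 = P2 * t2 = 323 * 767 = 247741 J
CP = (77952 - 247741) / (192 - 767)
= 295.29 W

295.29 W


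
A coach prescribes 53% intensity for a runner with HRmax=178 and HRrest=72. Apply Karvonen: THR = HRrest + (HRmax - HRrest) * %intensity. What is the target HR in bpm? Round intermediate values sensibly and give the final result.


Heart rate reserve = 178 - 72 = 106
Intensity fraction = 53 / 100 = 0.53
THR = 72 + 106 * 0.53 = 128.18 bpm

128.18 bpm


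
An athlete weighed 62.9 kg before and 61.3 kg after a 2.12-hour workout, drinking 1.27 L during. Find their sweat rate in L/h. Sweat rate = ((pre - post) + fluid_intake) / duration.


Body mass change = 1.6 kg
Total sweat loss = 1.6 + 1.27 = 2.87 L
Rate = 2.87 / 2.12 = 1.354 L/h

1.354 L/h


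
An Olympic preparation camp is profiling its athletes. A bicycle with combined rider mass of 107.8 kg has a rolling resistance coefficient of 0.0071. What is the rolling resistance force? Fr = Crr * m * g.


Fr = 0.0071 * 107.8 * 9.81
= 0.76538 * 9.81
= 7.508 N

7.508 N


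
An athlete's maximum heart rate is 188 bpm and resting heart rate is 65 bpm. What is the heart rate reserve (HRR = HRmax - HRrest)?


HRR = HRmax - HRrest
= 188 - 65
= 123 bpm

123 bpm


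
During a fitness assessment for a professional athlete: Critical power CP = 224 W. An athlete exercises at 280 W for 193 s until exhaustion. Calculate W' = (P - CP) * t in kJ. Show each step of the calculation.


P - CP = 280 - 224 = 56 W
W' = 56 * 193 = 10808 J
= 10808 / 1000 = 10.808 kJ

10.808 kJ


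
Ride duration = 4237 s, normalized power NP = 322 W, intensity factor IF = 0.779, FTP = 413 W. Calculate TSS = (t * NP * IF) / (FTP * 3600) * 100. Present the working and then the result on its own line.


Numerator = 4237 * 322 * 0.779 = 1062800.606
Denominator = 413 * 3600 = 1486800
TSS = 1062800.606 / 1486800 * 100
= 71.48

71.48 TSS


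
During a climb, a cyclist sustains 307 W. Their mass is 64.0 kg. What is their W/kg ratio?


Power-to-weight = 307 W / 64.0 kg
= 4.797 W/kg

4.797 W/kg


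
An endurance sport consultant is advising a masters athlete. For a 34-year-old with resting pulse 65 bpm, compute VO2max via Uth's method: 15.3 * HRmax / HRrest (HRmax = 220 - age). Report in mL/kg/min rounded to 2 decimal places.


Step 1: HRmax = 220 - 34 = 186 bpm
Step 2: Ratio = 186 / 65 = 2.8615
Step 3: VO2max = 15.3 * 2.8615 = 43.78 mL/kg/min

43.78 mL/kg/min


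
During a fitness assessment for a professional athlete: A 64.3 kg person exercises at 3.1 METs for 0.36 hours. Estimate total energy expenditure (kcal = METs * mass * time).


Energy = METs * mass(kg) * time(h)
= 3.1 * 64.3 * 0.36
= 71.76 kcal

71.76 kcal


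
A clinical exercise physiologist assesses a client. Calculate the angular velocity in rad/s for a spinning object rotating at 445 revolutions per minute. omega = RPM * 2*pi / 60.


omega = RPM * 2*pi / 60
= 445 * 6.28318531 / 60
= 46.6 rad/s

46.6 rad/s


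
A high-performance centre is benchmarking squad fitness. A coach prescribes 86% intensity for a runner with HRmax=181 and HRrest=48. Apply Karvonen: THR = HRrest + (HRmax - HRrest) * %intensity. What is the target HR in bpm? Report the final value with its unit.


Heart rate reserve = 181 - 48 = 133
Intensity fraction = 86 / 100 = 0.86
THR = 48 + 133 * 0.86 = 162.38 bpm

162.38 bpm


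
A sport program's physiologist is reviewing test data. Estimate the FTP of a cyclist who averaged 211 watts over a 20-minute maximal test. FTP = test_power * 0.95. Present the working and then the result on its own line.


FTP = 211 * 0.95 = 200.45 W

200.45 W


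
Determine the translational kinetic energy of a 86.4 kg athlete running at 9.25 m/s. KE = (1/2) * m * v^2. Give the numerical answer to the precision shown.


KE = 0.5 * m * v^2
= 0.5 * 86.4 * 9.25^2
= 0.5 * 86.4 * 85.5625
= 3696.3 J

3696.3 J


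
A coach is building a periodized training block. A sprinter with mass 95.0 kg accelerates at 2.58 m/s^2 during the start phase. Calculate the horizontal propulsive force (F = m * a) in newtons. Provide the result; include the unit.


F = m * a
= 95.0 * 2.58
= 245.1 N

245.1 N


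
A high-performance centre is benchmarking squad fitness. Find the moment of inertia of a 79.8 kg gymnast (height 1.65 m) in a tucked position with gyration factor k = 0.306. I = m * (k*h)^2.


Radius of gyration = 0.306 * 1.65 = 0.5049 m
I = 79.8 * 0.5049^2
= 79.8 * 0.254924
= 20.343 kg*m^2

20.343 kg*m^2


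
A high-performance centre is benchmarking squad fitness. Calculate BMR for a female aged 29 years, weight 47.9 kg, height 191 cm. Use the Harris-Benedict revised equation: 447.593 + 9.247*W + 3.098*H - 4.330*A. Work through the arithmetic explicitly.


Substituting values:
W term = 9.247 * 47.9 = 442.9313
H term = 3.098 * 191 = 591.718
A term = 4.330 * 29 = 125.57
BMR = 1356.67 kcal/day

1356.67 kcal/day


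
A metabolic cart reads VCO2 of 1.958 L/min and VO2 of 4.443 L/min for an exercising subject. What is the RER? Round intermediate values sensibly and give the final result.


RER = VCO2 / VO2 = 1.958 / 4.443 = 0.4407

0.4407


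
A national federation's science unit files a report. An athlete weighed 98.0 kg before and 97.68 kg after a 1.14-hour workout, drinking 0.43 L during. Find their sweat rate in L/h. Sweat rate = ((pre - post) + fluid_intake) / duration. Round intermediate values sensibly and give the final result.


Body mass change = 0.32 kg
Total sweat loss = 0.32 + 0.43 = 0.75 L
Rate = 0.75 / 1.14 = 0.658 L/h

0.658 L/h


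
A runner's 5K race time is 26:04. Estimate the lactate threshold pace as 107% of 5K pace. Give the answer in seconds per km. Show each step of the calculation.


Total race time = 26*60 + 4 = 1564 seconds
5K pace = 1564 / 5 = 312.8 sec/km
LT pace = 312.8 * 1.07 = 334.7 sec/km

334.7 s/km


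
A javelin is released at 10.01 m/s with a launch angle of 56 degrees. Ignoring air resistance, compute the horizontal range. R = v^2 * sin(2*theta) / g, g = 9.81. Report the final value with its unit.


Launch speed squared = 100.2001
sin(2 * 56 deg) = 0.927184
Range = 100.2001 * 0.927184 / 9.81
= 9.47 m

9.47 m


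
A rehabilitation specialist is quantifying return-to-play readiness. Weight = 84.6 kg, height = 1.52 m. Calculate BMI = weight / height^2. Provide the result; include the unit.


height^2 = 1.52^2 = 2.3104
BMI = 84.6 / 2.3104 = 36.62 kg/m^2

36.62 kg/m^2


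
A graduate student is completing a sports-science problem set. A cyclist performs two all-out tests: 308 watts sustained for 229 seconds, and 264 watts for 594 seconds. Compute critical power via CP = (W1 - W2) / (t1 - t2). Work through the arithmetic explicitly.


W1 = P1 * t1 = 308 * 229 = 70532 J
W2 = P2 * t2 = 264 * 594 = 156816 J
CP = (70532 - 156816) / (229 - 594)
= 236.39 W

236.39 W


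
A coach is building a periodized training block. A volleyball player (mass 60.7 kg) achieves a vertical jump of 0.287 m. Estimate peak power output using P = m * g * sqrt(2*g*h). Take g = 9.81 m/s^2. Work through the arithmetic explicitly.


2 * g * h = 2 * 9.81 * 0.287 = 5.63094
sqrt(5.63094) = 2.37296 m/s
P = 60.7 * 9.81 * 2.37296 = 1413.02 W

1413.02 W


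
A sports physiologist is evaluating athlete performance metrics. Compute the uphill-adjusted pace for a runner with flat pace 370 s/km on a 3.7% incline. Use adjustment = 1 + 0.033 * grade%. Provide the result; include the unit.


Adjustment factor = 1 + 0.033 * 3.7 = 1.1221
Grade-adjusted pace = 370 * 1.1221 = 415.18 s/km

415.18 s/km


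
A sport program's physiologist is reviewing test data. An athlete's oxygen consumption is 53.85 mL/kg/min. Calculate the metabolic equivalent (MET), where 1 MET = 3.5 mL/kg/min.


MET = VO2 / 3.5
= 53.85 / 3.5
= 15.39 METs

15.39 METs


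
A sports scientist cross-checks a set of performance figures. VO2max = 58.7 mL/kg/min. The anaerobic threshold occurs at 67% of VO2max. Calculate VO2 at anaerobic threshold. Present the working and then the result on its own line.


AT fraction = 67 / 100 = 0.67
AT VO2 = 58.7 * 0.67
= 39.33 mL/kg/min

39.33 mL/kg/min


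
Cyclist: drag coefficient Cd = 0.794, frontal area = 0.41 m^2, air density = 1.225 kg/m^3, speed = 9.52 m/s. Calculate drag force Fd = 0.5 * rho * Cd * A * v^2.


v^2 = 9.52^2 = 90.6304
Fd = 0.5 * 1.225 * 0.794 * 0.41 * 90.6304
= 18.071 N

18.071 N


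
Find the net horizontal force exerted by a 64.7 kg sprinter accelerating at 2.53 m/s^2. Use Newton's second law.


Newton's second law: F = m * a
F = 64.7 * 2.53 = 163.69 N

163.69 N


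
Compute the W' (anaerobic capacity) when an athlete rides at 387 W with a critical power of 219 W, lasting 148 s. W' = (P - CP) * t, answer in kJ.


Above-CP power = 168 W
Duration = 148 s
W' = 168 * 148 = 24864 J
Convert: 24864 / 1000 = 24.864 kJ

24.864 kJ


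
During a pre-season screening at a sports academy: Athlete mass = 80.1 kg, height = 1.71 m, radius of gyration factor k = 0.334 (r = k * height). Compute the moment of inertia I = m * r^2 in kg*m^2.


r = k * height = 0.334 * 1.71 = 0.57114 m
r^2 = 0.57114^2 = 0.326201
I = 80.1 * 0.326201 = 26.129 kg*m^2

26.129 kg*m^2


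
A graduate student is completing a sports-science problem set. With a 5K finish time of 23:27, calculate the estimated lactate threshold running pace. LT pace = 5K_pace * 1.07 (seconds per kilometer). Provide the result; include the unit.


Race duration = 1407 s for 5 km
Average pace = 1407 / 5 = 281.4 s/km
LT pace = 281.4 * 1.07
= 301.1 s/km

301.1 s/km


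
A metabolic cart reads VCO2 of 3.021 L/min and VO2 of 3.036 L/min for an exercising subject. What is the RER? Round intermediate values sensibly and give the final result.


RER = VCO2 / VO2 = 3.021 / 3.036 = 0.9951

0.9951


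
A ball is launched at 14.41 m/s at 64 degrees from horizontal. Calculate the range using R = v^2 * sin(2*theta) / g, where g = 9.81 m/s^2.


sin(2 * 64) = sin(128) = 0.788011
v^2 = 14.41^2 = 207.6481
R = 207.6481 * 0.788011 / 9.81
= 16.68 m

16.68 m


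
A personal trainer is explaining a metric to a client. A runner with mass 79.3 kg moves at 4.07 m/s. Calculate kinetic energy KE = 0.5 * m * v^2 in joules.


v^2 = 4.07^2 = 16.5649
KE = 0.5 * 79.3 * 16.5649
= 656.8 J

656.8 J


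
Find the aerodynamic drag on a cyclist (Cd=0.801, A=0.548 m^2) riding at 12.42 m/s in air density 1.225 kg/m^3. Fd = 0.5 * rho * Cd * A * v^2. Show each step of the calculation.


Fd = 0.5 * 1.225 * 0.801 * 0.548 * 12.42^2
= 0.5 * 1.225 * 0.801 * 0.548 * 154.2564
= 41.473 N

41.473 N


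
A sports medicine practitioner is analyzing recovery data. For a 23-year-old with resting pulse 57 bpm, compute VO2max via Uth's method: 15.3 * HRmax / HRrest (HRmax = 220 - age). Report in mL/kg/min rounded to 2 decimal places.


Step 1: HRmax = 220 - 23 = 197 bpm
Step 2: Ratio = 197 / 57 = 3.4561
Step 3: VO2max = 15.3 * 3.4561 = 52.88 mL/kg/min

52.88 mL/kg/min


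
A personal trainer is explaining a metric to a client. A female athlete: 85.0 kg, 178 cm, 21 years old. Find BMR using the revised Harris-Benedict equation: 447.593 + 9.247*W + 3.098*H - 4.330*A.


Intercept = 447.593
Weight contribution = 9.247 * 85.0 = 785.995
Height contribution = 3.098 * 178 = 551.444
Age contribution = 4.33 * 21 = 90.93
BMR = 447.593 + 785.995 + 551.444 - 90.93
= 1694.1 kcal/day

1694.1 kcal/day


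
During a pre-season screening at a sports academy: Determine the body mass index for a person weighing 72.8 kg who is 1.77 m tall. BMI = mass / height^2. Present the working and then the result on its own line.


BMI = mass / height^2
= 72.8 / 1.77^2
= 72.8 / 3.1329
= 23.24 kg/m^2

23.24 kg/m^2


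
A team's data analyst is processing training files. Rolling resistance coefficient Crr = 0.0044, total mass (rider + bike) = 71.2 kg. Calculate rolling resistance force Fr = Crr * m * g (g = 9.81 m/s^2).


Fr = Crr * m * g
= 0.0044 * 71.2 * 9.81
= 3.073 N

3.073 N


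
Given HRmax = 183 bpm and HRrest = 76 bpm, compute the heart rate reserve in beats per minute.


Heart rate reserve = maximum HR minus resting HR
HRR = 183 - 76 = 107 bpm

107 bpm


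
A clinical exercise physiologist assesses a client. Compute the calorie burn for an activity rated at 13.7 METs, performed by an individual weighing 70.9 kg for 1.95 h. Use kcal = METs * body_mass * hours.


Product of METs and mass = 13.7 * 70.9 = 971.33
Total kcal = 971.33 * 1.95 = 1894.09 kcal

1894.09 kcal


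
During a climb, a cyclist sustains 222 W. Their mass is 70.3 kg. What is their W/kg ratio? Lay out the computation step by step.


Power-to-weight = 222 W / 70.3 kg
= 3.158 W/kg

3.158 W/kg


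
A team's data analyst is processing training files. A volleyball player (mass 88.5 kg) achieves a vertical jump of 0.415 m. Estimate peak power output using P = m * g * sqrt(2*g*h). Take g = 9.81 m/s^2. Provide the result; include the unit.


2 * g * h = 2 * 9.81 * 0.415 = 8.1423
sqrt(8.1423) = 2.853472 m/s
P = 88.5 * 9.81 * 2.853472 = 2477.34 W

2477.34 W


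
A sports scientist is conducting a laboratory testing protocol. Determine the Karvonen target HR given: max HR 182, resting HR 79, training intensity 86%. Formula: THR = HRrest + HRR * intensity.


HRR = HRmax - HRrest = 182 - 79 = 103
THR = 79 + 103 * 0.86
= 167.58 bpm

167.58 bpm


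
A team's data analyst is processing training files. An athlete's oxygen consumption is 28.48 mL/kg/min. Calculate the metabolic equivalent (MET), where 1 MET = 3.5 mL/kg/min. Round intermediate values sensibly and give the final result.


MET = VO2 / 3.5
= 28.48 / 3.5
= 8.14 METs

8.14 METs


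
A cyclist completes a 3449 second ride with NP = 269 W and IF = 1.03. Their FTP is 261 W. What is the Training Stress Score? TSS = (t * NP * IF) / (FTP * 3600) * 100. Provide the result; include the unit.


t * NP * IF = 3449 * 269 * 1.03 = 955614.43
FTP * 3600 = 939600
TSS = (955614.43 / 939600) * 100 = 101.7

101.7 TSS


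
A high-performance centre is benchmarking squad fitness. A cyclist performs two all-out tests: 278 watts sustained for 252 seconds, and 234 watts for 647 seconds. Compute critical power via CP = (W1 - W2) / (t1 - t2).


W1 = P1 * t1 = 278 * 252 = 70056 J
W2 = P2 * t2 = 234 * 647 = 151398 J
CP = (70056 - 151398) / (252 - 647)
= 205.93 W

205.93 W


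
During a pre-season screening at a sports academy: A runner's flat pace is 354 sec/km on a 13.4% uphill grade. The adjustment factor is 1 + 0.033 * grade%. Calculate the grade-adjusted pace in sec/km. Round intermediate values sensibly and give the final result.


Factor = 1 + 0.033 * 13.4 = 1.4422
Adjusted pace = 354 * 1.4422
= 510.54 sec/km

510.54 s/km


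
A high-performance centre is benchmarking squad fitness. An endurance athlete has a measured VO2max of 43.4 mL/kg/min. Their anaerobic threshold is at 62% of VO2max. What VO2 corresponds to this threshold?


Anaerobic threshold VO2 = VO2max * 62%
= 43.4 * 0.62
= 26.91 mL/kg/min

26.91 mL/kg/min


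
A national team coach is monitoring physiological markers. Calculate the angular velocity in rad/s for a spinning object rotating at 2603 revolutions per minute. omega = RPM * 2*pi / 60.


omega = RPM * 2*pi / 60
= 2603 * 6.28318531 / 60
= 272.586 rad/s

272.586 rad/s


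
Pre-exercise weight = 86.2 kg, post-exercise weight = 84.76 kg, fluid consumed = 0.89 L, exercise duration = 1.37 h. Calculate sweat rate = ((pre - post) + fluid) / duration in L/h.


Weight loss = 86.2 - 84.76 = 1.44 kg (approx L)
Total sweat = 1.44 + 0.89 = 2.33 L
Sweat rate = 2.33 / 1.37 = 1.701 L/h

1.701 L/h


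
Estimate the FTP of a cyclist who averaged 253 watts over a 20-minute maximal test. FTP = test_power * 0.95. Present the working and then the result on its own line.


FTP = 253 * 0.95 = 240.35 W

240.35 W


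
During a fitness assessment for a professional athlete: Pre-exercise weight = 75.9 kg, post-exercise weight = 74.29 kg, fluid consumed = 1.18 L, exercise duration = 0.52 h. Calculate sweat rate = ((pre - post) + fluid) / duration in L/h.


Weight loss = 75.9 - 74.29 = 1.61 kg (approx L)
Total sweat = 1.61 + 1.18 = 2.79 L
Sweat rate = 2.79 / 0.52 = 5.365 L/h

5.365 L/h


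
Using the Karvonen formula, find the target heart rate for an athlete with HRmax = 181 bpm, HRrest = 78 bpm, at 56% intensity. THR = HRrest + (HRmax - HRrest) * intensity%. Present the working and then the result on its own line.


HRR = 181 - 78 = 103
THR = 78 + 103 * 0.56
= 78 + 57.68
= 135.68 bpm

135.68 bpm


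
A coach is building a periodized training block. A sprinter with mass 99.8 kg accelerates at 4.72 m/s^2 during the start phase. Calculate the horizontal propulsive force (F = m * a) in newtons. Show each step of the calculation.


F = m * a
= 99.8 * 4.72
= 471.06 N

471.06 N


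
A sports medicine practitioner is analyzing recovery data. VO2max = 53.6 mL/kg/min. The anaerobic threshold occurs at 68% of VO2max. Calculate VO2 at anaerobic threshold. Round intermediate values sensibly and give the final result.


AT fraction = 68 / 100 = 0.68
AT VO2 = 53.6 * 0.68
= 36.45 mL/kg/min

36.45 mL/kg/min


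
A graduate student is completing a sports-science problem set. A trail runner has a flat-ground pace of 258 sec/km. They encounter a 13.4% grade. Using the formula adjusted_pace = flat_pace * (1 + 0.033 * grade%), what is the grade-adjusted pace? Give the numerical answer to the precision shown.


Grade factor = 1 + 0.033 * 13.4 = 1.4422
Adjusted = 258 * 1.4422 = 372.09 sec/km

372.09 s/km


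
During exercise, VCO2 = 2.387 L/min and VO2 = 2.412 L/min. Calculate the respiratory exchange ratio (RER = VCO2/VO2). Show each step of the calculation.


RER = VCO2 / VO2
= 2.387 / 2.412
= 0.9896

0.9896


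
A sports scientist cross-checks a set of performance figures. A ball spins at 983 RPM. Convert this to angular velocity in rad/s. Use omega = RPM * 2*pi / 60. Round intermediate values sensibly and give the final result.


omega = 983 * 2 * pi / 60
= 983 * 6.28318531 / 60
= 6176.371 / 60
= 102.94 rad/s

102.94 rad/s


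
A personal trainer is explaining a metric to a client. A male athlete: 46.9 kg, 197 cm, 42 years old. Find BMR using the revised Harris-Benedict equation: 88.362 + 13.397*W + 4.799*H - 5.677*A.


Intercept = 88.362
Weight contribution = 13.397 * 46.9 = 628.3193
Height contribution = 4.799 * 197 = 945.403
Age contribution = 5.677 * 42 = 238.434
BMR = 88.362 + 628.3193 + 945.403 - 238.434
= 1423.65 kcal/day

1423.65 kcal/day


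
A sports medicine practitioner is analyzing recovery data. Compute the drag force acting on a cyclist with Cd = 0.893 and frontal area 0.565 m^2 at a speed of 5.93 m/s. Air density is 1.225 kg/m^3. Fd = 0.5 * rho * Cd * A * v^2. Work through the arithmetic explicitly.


Step 1: v^2 = 35.1649
Step 2: Fd = 0.5 * 1.225 * 0.893 * 0.565 * 35.1649
= 10.867 N

10.867 N


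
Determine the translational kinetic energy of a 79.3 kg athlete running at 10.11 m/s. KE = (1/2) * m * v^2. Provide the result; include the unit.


KE = 0.5 * m * v^2
= 0.5 * 79.3 * 10.11^2
= 0.5 * 79.3 * 102.2121
= 4052.71 J

4052.71 J


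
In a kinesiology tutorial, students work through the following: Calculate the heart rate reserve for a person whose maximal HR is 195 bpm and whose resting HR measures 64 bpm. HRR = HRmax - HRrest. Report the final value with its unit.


HRmax = 195 bpm
HRrest = 64 bpm
HRR = 195 - 64 = 131 bpm

131 bpm


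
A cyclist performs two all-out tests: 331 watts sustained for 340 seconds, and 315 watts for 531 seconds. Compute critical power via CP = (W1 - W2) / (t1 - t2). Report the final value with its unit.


W1 = P1 * t1 = 331 * 340 = 112540 J
W2 = P2 * t2 = 315 * 531 = 167265 J
CP = (112540 - 167265) / (340 - 531)
= 286.52 W

286.52 W


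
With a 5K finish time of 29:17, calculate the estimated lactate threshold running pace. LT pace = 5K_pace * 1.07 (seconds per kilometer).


Race duration = 1757 s for 5 km
Average pace = 1757 / 5 = 351.4 s/km
LT pace = 351.4 * 1.07
= 376.0 s/km

376.0 s/km


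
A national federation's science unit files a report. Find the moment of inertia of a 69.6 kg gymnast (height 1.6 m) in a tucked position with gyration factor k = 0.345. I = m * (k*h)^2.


Radius of gyration = 0.345 * 1.6 = 0.552 m
I = 69.6 * 0.552^2
= 69.6 * 0.304704
= 21.207 kg*m^2

21.207 kg*m^2


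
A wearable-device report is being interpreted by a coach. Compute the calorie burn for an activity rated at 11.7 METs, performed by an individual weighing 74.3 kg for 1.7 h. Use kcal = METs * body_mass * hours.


Product of METs and mass = 11.7 * 74.3 = 869.31
Total kcal = 869.31 * 1.7 = 1477.83 kcal

1477.83 kcal


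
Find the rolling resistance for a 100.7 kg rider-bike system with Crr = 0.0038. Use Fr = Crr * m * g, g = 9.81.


m * g = 100.7 * 9.81 = 987.867 N
Fr = 0.0038 * 987.867 = 3.754 N

3.754 N


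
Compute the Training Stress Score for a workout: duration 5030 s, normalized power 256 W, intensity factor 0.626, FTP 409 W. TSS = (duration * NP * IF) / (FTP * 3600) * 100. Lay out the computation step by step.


Product = 5030 * 256 * 0.626 = 806087.68
Base = 409 * 3600 = 1472400
TSS = 806087.68 / 1472400 * 100 = 54.75

54.75 TSS


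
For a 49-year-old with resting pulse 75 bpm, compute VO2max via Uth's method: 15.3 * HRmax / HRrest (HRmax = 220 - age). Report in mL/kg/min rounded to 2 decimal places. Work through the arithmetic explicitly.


Step 1: HRmax = 220 - 49 = 171 bpm
Step 2: Ratio = 171 / 75 = 2.28
Step 3: VO2max = 15.3 * 2.28 = 34.88 mL/kg/min

34.88 mL/kg/min


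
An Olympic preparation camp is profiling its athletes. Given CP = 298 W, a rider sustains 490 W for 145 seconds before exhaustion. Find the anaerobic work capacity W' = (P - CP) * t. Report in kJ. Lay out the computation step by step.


Excess power = 490 - 298 = 192 W
Work above CP = 192 * 145 = 27840 J
W' = 27.84 kJ

27.84 kJ


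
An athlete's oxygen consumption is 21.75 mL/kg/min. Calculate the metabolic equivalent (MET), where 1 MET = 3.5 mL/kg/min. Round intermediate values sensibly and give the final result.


MET = VO2 / 3.5
= 21.75 / 3.5
= 6.21 METs

6.21 METs


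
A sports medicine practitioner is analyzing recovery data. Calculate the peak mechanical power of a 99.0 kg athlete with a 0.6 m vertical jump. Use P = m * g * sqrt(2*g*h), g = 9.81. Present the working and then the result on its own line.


First, sqrt(2gh) = sqrt(2 * 9.81 * 0.6)
= sqrt(11.772) = 3.431035 m/s
Power = 99.0 * 9.81 * 3.431035 = 3332.19 W

3332.19 W


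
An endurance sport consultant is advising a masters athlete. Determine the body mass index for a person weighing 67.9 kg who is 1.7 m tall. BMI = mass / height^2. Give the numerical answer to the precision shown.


BMI = mass / height^2
= 67.9 / 1.7^2
= 67.9 / 2.89
= 23.49 kg/m^2

23.49 kg/m^2


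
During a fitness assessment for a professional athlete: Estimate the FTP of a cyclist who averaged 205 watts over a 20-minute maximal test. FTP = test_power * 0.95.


FTP = 205 * 0.95 = 194.75 W

194.75 W


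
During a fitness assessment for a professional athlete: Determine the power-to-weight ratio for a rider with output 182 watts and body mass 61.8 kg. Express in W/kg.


P/W = 182 / 61.8 = 2.945 W/kg

2.945 W/kg


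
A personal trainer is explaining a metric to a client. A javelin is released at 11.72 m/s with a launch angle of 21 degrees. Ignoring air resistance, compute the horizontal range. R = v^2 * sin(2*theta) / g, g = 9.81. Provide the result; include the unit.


Launch speed squared = 137.3584
sin(2 * 21 deg) = 0.669131
Range = 137.3584 * 0.669131 / 9.81
= 9.369 m

9.369 m


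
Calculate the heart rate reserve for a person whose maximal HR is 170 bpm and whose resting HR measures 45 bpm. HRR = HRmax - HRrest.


HRmax = 170 bpm
HRrest = 45 bpm
HRR = 170 - 45 = 125 bpm

125 bpm


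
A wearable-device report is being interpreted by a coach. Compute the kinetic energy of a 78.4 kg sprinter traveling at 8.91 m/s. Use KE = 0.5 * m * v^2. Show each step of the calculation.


Velocity squared = 79.3881
KE = 0.5 * 78.4 * 79.3881 = 3112.01 J

3112.01 J


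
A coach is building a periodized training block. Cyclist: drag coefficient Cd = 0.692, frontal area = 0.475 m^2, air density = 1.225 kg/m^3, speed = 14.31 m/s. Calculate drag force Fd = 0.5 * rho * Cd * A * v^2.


v^2 = 14.31^2 = 204.7761
Fd = 0.5 * 1.225 * 0.692 * 0.475 * 204.7761
= 41.227 N

41.227 N


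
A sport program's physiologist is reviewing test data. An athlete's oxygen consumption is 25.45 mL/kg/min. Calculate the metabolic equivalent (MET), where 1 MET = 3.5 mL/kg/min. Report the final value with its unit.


MET = VO2 / 3.5
= 25.45 / 3.5
= 7.27 METs

7.27 METs


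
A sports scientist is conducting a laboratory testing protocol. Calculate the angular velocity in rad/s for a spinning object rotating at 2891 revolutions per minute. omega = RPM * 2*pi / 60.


omega = RPM * 2*pi / 60
= 2891 * 6.28318531 / 60
= 302.745 rad/s

302.745 rad/s


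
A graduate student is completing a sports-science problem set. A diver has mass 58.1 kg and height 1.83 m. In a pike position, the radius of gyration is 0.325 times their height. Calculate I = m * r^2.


r = 0.325 * 1.83 = 0.59475 m
I = m * r^2 = 58.1 * 0.353728 = 20.552 kg*m^2

20.552 kg*m^2


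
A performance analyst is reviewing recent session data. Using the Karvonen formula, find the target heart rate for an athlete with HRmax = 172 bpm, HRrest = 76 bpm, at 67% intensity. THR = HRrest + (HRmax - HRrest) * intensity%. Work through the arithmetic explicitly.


HRR = 172 - 76 = 96
THR = 76 + 96 * 0.67
= 76 + 64.32
= 140.32 bpm

140.32 bpm


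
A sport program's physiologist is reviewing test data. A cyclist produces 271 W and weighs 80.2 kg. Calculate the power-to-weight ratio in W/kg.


P/W = power / mass
= 271 / 80.2
= 3.379 W/kg

3.379 W/kg


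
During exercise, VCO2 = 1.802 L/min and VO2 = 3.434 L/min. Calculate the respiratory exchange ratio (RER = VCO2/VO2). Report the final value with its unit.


RER = VCO2 / VO2
= 1.802 / 3.434
= 0.5248

0.5248


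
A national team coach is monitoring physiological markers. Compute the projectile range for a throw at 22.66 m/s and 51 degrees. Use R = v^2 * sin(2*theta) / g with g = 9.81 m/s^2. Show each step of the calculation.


Two times the angle = 102 degrees
sin(102) = 0.978148
R = 513.4756 * 0.978148 / 9.81 = 51.198 m

51.198 m


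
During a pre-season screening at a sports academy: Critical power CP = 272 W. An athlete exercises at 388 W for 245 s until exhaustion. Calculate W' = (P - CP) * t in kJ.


P - CP = 388 - 272 = 116 W
W' = 116 * 245 = 28420 J
= 28420 / 1000 = 28.42 kJ

28.42 kJ


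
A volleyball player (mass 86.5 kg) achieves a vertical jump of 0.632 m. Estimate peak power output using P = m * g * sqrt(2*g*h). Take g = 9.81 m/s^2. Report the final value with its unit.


2 * g * h = 2 * 9.81 * 0.632 = 12.39984
sqrt(12.39984) = 3.521341 m/s
P = 86.5 * 9.81 * 3.521341 = 2988.09 W

2988.09 W


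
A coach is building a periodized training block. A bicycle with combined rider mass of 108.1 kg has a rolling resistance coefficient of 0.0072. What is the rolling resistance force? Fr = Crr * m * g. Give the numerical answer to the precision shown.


Fr = 0.0072 * 108.1 * 9.81
= 0.77832 * 9.81
= 7.635 N

7.635 N


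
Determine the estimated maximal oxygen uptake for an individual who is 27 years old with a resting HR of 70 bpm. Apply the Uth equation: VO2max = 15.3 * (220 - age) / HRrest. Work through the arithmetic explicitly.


HRmax = 220 - 27 = 193
VO2max = 15.3 * (193 / 70)
= 15.3 * 2.7571
= 42.18 mL/kg/min

42.18 mL/kg/min


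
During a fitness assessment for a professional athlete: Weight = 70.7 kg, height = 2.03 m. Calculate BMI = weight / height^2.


height^2 = 2.03^2 = 4.1209
BMI = 70.7 / 4.1209 = 17.16 kg/m^2

17.16 kg/m^2


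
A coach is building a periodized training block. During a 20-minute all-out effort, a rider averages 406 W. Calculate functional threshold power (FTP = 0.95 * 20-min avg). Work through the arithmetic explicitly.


FTP = 0.95 * 406
= 385.7 W

385.7 W


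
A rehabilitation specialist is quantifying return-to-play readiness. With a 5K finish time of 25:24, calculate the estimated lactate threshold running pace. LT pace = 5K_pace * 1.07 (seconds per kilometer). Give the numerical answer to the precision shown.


Race duration = 1524 s for 5 km
Average pace = 1524 / 5 = 304.8 s/km
LT pace = 304.8 * 1.07
= 326.14 s/km

326.14 s/km


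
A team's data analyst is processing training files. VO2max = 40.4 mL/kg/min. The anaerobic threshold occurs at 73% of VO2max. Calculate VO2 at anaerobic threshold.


AT fraction = 73 / 100 = 0.73
AT VO2 = 40.4 * 0.73
= 29.49 mL/kg/min

29.49 mL/kg/min


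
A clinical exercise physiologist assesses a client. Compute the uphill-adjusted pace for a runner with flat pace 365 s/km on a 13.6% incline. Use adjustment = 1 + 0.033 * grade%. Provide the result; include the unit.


Adjustment factor = 1 + 0.033 * 13.6 = 1.4488
Grade-adjusted pace = 365 * 1.4488 = 528.81 s/km

528.81 s/km


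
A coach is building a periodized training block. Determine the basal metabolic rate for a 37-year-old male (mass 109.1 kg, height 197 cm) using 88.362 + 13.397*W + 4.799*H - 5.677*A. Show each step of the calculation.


BMR = 88.362 + 13.397*109.1 + 4.799*197 - 5.677*37
= 2285.33 kcal/day

2285.33 kcal/day


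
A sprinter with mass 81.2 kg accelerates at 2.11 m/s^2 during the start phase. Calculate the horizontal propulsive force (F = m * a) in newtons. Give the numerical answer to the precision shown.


F = m * a
= 81.2 * 2.11
= 171.33 N

171.33 N


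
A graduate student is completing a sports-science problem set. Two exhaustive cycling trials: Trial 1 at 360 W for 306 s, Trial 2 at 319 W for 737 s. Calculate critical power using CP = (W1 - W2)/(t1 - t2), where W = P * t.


W1 = 360 * 306 = 110160 J
W2 = 319 * 737 = 235103 J
CP = (110160 - 235103) / (306 - 737)
= -124943 / -431
= 289.89 W

289.89 W


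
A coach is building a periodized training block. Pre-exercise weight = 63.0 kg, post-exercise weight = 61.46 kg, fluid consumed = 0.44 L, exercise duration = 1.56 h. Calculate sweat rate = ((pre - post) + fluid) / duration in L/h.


Weight loss = 63.0 - 61.46 = 1.54 kg (approx L)
Total sweat = 1.54 + 0.44 = 1.98 L
Sweat rate = 1.98 / 1.56 = 1.269 L/h

1.269 L/h


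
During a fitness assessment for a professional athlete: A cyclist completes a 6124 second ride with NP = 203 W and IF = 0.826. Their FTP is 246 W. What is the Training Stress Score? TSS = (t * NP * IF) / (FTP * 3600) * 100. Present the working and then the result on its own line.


t * NP * IF = 6124 * 203 * 0.826 = 1026860.072
FTP * 3600 = 885600
TSS = (1026860.072 / 885600) * 100 = 115.95

115.95 TSS


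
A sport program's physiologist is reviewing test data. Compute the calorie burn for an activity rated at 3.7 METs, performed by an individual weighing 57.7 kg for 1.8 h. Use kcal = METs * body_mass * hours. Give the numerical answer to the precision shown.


Product of METs and mass = 3.7 * 57.7 = 213.49
Total kcal = 213.49 * 1.8 = 384.28 kcal

384.28 kcal


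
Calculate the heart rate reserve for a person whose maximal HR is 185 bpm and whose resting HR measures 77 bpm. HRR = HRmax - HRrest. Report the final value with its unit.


HRmax = 185 bpm
HRrest = 77 bpm
HRR = 185 - 77 = 108 bpm

108 bpm


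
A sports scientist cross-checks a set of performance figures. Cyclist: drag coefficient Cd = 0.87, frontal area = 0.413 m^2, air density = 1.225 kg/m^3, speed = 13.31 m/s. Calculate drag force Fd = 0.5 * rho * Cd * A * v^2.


v^2 = 13.31^2 = 177.1561
Fd = 0.5 * 1.225 * 0.87 * 0.413 * 177.1561
= 38.988 N

38.988 N
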